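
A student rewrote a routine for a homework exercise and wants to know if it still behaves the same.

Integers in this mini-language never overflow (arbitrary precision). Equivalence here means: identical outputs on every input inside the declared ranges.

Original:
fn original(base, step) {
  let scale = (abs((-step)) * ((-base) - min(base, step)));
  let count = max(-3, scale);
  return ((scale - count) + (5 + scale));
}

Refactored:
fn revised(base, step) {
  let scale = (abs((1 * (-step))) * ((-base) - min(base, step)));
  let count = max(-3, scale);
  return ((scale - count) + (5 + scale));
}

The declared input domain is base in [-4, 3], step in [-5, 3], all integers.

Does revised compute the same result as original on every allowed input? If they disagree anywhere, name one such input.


Comparing the listings, the differences include: constant usage differs, and arithmetic usage differs.
Tracing base=1, step=2: original: scale = -4; count = -3; return 0 | revised: scale = -4; count = -3; return 0 — matching result 0.
Across all 72 domain points the two functions coincide.
verdict: equivalent


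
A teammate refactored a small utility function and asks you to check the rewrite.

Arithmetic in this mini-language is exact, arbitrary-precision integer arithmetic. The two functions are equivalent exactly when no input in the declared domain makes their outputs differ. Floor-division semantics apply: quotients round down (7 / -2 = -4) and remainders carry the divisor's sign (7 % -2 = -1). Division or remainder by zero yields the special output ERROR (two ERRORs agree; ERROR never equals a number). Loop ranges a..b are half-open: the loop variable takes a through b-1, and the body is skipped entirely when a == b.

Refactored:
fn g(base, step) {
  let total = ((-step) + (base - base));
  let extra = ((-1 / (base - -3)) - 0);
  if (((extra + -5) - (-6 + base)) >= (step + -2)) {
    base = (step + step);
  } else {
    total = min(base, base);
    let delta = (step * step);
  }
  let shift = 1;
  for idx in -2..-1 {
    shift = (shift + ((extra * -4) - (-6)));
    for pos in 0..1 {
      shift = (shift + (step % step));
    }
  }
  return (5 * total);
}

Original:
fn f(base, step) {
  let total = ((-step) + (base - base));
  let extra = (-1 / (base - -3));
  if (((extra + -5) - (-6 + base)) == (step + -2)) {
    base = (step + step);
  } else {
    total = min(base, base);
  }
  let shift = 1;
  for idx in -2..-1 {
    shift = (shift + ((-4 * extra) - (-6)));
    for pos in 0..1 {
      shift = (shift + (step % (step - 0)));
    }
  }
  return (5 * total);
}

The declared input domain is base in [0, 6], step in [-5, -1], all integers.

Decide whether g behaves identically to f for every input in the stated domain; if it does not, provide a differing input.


There is a counterexample at base=0, step=-5: 0 on one side, 25 on the other.
f: total := 5 | extra := -1 | (((extra + -5) - (-6 + base)) == (step + -2)): false | total := 0 | shift := 1 | iter idx=-2: | shift := 11 | iter pos=0: | shift := 11 | result 0
g: total := 5 | extra := -1 | (((extra + -5) - (-6 + base)) >= (step + -2)): true | base := -10 | shift := 1 | iter idx=-2: | shift := 11 | iter pos=0: | shift := 11 | result 25
verdict: not equivalent; witness: base=0, step=-5


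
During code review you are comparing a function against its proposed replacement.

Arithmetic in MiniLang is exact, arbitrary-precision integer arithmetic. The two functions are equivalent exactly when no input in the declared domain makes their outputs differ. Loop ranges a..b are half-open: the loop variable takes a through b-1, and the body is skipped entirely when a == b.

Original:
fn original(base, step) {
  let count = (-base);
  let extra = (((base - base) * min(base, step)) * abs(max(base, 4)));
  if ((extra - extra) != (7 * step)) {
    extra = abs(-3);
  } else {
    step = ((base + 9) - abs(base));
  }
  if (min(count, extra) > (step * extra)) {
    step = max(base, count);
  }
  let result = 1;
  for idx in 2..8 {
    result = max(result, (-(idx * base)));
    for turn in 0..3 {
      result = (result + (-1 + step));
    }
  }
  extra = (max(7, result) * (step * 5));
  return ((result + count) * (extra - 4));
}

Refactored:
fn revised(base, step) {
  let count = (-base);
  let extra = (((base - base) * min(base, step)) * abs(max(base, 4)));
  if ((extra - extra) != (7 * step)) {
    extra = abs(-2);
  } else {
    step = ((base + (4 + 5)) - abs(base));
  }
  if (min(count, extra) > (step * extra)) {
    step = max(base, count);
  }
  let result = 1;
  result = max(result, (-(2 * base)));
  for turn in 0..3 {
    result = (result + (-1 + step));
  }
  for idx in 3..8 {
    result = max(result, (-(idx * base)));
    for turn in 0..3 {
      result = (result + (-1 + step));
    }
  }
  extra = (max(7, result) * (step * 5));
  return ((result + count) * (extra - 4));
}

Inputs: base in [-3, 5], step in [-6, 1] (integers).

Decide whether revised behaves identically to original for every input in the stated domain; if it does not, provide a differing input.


Not equivalent: base=2, step=-1 separates them (3162 vs 858).
original: count = -2; extra = 0; ((extra - extra) != (7 * step)) -> true; extra = 3; (min(count, extra) > (step * extra)) -> true; step = 2; result = 1; [idx=2]; result = 1; [turn=0]; result = 2; [turn=1]; result = 3; [turn=2]; result = 4; [idx=3]; result = 4; [turn=0]; result = 5; [turn=1]; result = 6; [turn=2]; result = 7; [idx=4]; result = 7; [turn=0]; result = 8; [turn=1]; result = 9; [turn=2]; result = 10; [idx=5]; result = 10; [turn=0]; result = 11; [turn=1]; result = 12; [turn=2]; result = 13; [idx=6]; result = 13; [turn=0]; result = 14; [turn=1]; result = 15; [turn=2]; result = 16; [idx=7]; result = 16; [turn=0]; result = 17; [turn=1]; result = 18; [turn=2]; result = 19; extra = 190; return 3162
revised: count = -2; extra = 0; ((extra - extra) != (7 * step)) -> true; extra = 2; (min(count, extra) > (step * extra)) -> false; result = 1; result = 1; [turn=0]; result = -1; [turn=1]; result = -3; [turn=2]; result = -5; [idx=3]; result = -5; [turn=0]; result = -7; [turn=1]; result = -9; [turn=2]; result = -11; [idx=4]; result = -8; [turn=0]; result = -10; [turn=1]; result = -12; [turn=2]; result = -14; [idx=5]; result = -10; [turn=0]; result = -12; [turn=1]; result = -14; [turn=2]; result = -16; [idx=6]; result = -12; [turn=0]; result = -14; [turn=1]; result = -16; [turn=2]; result = -18; [idx=7]; result = -14; [turn=0]; result = -16; [turn=1]; result = -18; [turn=2]; result = -20; extra = -35; return 858
verdict: not equivalent; witness: base=2, step=-1


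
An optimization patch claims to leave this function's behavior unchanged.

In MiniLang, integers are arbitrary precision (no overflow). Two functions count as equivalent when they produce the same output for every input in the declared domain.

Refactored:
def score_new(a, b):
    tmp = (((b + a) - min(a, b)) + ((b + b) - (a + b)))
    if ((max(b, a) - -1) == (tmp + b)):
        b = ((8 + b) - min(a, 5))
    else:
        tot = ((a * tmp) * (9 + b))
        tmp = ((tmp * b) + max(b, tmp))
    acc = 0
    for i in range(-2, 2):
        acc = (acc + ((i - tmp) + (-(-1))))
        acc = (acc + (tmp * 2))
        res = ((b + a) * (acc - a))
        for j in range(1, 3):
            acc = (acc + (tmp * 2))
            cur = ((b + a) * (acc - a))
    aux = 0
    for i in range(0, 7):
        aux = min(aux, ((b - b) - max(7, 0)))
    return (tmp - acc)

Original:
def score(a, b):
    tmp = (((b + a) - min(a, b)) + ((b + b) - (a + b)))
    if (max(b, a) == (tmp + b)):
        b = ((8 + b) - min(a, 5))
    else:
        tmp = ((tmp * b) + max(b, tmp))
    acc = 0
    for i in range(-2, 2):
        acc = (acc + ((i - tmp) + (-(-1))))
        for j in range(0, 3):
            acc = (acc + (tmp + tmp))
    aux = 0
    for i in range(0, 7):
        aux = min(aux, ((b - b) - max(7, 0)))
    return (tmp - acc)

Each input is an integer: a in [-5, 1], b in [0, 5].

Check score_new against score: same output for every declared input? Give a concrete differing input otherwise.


Try a=1, b=1.
score: tmp becomes 1; next (max(b, a) == (tmp + b)) evaluates to false; next tmp becomes 2; next acc becomes 0; next at i=-2:; next acc becomes -3; next at j=0:; next acc becomes 1; next at j=1:; next acc becomes 5; next at j=2:; next acc becomes 9; next at i=-1:; next acc becomes 7; next at j=0:; next acc becomes 11; next at j=1:; next acc becomes 15; next at j=2:; next acc becomes 19; next at i=0:; next acc becomes 18; next at j=0:; next acc becomes 22; next at j=1:; next acc becomes 26; next at j=2:; next acc becomes 30; next at i=1:; next acc becomes 30; next at j=0:; next acc becomes 34; next at j=1:; next acc becomes 38; next at j=2:; next acc becomes 42; next aux becomes 0; next at i=0:; next aux becomes -7; next at i=1:; next aux becomes -7; next at i=2:; next aux becomes -7; next at i=3:; next aux becomes -7; next at i=4:; next aux becomes -7; next at i=5:; next aux becomes -7; next at i=6:; next aux becomes -7; next final value -40
score_new: tmp becomes 1; next ((max(b, a) - -1) == (tmp + b)) evaluates to true; next b becomes 8; next acc becomes 0; next at i=-2:; next acc becomes -2; next acc becomes 0; next res becomes -9; next at j=1:; next acc becomes 2; next cur becomes 9; next at j=2:; next acc becomes 4; next cur becomes 27; next at i=-1:; next acc becomes 3; next acc becomes 5; next res becomes 36; next at j=1:; next acc becomes 7; next cur becomes 54; next at j=2:; next acc becomes 9; next cur becomes 72; next at i=0:; next acc becomes 9; next acc becomes 11; next res becomes 90; next at j=1:; next acc becomes 13; next cur becomes 108; next at j=2:; next acc becomes 15; next cur becomes 126; next at i=1:; next acc becomes 16; next acc becomes 18; next res becomes 153; next at j=1:; next acc becomes 20; next cur becomes 171; next at j=2:; next acc becomes 22; next cur becomes 189; next aux becomes 0; next at i=0:; next aux becomes -7; next at i=1:; next aux becomes -7; next at i=2:; next aux becomes -7; next at i=3:; next aux becomes -7; next at i=4:; next aux becomes -7; next at i=5:; next aux becomes -7; next at i=6:; next aux becomes -7; next final value -21
-40 and -21 differ, so these are not the same function on this domain.
verdict: not equivalent; witness: a=1, b=1


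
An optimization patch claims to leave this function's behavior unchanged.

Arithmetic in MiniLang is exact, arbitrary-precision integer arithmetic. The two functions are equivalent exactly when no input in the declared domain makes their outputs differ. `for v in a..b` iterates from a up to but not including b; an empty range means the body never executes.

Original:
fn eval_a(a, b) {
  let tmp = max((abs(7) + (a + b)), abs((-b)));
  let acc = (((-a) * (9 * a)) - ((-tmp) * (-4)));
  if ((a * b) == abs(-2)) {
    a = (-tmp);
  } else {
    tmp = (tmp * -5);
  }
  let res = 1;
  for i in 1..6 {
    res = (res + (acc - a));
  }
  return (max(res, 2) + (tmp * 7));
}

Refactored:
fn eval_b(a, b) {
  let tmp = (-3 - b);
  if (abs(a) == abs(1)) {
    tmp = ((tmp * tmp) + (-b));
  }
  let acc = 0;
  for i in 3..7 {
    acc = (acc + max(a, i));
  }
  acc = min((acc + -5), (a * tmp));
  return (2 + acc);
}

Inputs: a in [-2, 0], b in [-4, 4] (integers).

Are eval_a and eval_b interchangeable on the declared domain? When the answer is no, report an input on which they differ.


Consider the input a=-2, b=-4.
eval_a: tmp becomes 4; next acc becomes -52; next ((a * b) == abs(-2)) evaluates to false; next tmp becomes -20; next res becomes 1; next at i=1:; next res becomes -49; next at i=2:; next res becomes -99; next at i=3:; next res becomes -149; next at i=4:; next res becomes -199; next at i=5:; next res becomes -249; next final value -138
eval_b: tmp becomes 1; next (abs(a) == abs(1)) evaluates to false; next acc becomes 0; next at i=3:; next acc becomes 3; next at i=4:; next acc becomes 7; next at i=5:; next acc becomes 12; next at i=6:; next acc becomes 18; next acc becomes -2; next final value 0
-138 and 0 differ, so these are not the same function on this domain.
verdict: not equivalent; witness: a=-2, b=-4


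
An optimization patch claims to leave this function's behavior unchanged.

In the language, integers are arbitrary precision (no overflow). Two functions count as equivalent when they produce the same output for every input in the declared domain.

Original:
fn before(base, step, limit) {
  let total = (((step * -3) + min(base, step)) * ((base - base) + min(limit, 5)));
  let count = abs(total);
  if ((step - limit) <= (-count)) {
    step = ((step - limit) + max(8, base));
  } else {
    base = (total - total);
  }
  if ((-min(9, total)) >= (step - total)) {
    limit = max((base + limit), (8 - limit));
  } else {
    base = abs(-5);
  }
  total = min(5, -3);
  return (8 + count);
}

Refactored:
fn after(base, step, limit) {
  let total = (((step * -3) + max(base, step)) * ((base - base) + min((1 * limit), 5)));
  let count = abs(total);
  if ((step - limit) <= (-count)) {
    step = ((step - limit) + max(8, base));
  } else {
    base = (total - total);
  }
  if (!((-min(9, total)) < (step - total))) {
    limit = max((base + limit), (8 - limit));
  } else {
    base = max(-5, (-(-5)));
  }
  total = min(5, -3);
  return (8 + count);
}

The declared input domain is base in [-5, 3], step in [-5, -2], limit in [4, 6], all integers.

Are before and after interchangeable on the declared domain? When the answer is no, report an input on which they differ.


There is a counterexample at base=-5, step=-4, limit=4: 36 on one side, 40 on the other.
before: total becomes 28; next count becomes 28; next ((step - limit) <= (-count)) evaluates to false; next base becomes 0; next ((-min(9, total)) >= (step - total)) evaluates to true; next limit becomes 4; next total becomes -3; next final value 36
after: total becomes 32; next count becomes 32; next ((step - limit) <= (-count)) evaluates to false; next base becomes 0; next (!((-min(9, total)) < (step - total))) evaluates to true; next limit becomes 4; next total becomes -3; next final value 40
verdict: not equivalent; witness: base=-5, step=-4, limit=4


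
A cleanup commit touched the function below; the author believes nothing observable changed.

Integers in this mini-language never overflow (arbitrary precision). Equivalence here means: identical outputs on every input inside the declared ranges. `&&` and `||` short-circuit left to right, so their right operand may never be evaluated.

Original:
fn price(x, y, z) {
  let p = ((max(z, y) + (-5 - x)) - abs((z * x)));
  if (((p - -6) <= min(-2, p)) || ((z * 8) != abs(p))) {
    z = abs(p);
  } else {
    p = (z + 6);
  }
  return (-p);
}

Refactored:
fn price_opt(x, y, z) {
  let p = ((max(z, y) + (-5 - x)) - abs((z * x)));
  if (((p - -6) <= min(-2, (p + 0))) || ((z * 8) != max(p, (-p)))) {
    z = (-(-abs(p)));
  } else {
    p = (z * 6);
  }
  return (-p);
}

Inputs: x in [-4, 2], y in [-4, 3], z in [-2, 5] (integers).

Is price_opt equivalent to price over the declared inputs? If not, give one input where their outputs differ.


Take x=-4, y=1, z=0.
price: p := 0 | (((p - -6) <= min(-2, p)) || ((z * 8) != abs(p))): false | p := 6 | result -6
price_opt: p := 0 | (((p - -6) <= min(-2, (p + 0))) || ((z * 8) != max(p, (-p)))): false | p := 0 | result 0
-6 and 0 differ, so these are not the same function on this domain.
verdict: not equivalent; witness: x=-4, y=1, z=0


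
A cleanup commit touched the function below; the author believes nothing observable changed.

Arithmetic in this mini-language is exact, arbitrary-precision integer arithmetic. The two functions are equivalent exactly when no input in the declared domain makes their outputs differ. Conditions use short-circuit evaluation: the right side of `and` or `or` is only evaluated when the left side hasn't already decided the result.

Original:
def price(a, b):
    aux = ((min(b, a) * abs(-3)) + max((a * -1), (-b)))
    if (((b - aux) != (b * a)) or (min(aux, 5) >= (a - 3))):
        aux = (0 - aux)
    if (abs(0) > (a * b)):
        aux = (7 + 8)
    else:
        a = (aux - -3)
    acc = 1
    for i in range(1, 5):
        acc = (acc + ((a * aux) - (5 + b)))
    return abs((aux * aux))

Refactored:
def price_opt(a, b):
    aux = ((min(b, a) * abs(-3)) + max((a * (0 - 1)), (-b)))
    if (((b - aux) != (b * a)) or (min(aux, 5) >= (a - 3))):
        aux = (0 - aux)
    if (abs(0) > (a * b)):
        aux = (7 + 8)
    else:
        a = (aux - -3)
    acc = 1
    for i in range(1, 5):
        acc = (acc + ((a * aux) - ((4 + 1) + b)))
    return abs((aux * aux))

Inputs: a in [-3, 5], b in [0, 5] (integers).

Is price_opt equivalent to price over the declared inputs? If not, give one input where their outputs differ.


Equivalent — the differences include arithmetic usage differs, plus constant usage differs, yet no declared input distinguishes the two.
Tracing a=1, b=5: price: aux becomes 2; next (((b - aux) != (b * a)) or (min(aux, 5) >= (a - 3))) evaluates to true; next aux becomes -2; next (abs(0) > (a * b)) evaluates to false; next a becomes 1; next acc becomes 1; next at i=1:; next acc becomes -11; next at i=2:; next acc becomes -23; next at i=3:; next acc becomes -35; next at i=4:; next acc becomes -47; next final value 4 | price_opt: aux becomes 2; next (((b - aux) != (b * a)) or (min(aux, 5) >= (a - 3))) evaluates to true; next aux becomes -2; next (abs(0) > (a * b)) evaluates to false; next a becomes 1; next acc becomes 1; next at i=1:; next acc becomes -11; next at i=2:; next acc becomes -23; next at i=3:; next acc becomes -35; next at i=4:; next acc becomes -47; next final value 4 — matching result 4.
An exhaustive pass over the 54 declared inputs shows identical outputs.
verdict: equivalent


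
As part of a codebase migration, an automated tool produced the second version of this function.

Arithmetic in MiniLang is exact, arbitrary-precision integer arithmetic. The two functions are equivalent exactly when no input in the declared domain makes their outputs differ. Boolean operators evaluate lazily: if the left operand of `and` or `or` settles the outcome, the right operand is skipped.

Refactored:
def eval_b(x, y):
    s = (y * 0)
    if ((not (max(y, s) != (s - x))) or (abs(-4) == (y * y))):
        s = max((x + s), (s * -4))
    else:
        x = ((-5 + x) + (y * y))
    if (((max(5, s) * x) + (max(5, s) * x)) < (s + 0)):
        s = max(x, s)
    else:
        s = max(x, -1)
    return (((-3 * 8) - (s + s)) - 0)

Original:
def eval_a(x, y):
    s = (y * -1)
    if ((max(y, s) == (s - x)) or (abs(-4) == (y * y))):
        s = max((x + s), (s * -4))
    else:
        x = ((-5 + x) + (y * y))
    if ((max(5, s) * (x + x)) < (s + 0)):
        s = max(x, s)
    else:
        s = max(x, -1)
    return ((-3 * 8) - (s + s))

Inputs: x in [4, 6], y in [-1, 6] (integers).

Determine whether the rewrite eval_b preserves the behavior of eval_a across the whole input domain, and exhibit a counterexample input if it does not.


There is a counterexample at x=4, y=-1: -26 on one side, -24 on the other.
eval_a: s becomes 1; next ((max(y, s) == (s - x)) or (abs(-4) == (y * y))) evaluates to false; next x becomes 0; next ((max(5, s) * (x + x)) < (s + 0)) evaluates to true; next s becomes 1; next final value -26
eval_b: s becomes 0; next ((not (max(y, s) != (s - x))) or (abs(-4) == (y * y))) evaluates to false; next x becomes 0; next (((max(5, s) * x) + (max(5, s) * x)) < (s + 0)) evaluates to false; next s becomes 0; next final value -24
verdict: not equivalent; witness: x=4, y=-1


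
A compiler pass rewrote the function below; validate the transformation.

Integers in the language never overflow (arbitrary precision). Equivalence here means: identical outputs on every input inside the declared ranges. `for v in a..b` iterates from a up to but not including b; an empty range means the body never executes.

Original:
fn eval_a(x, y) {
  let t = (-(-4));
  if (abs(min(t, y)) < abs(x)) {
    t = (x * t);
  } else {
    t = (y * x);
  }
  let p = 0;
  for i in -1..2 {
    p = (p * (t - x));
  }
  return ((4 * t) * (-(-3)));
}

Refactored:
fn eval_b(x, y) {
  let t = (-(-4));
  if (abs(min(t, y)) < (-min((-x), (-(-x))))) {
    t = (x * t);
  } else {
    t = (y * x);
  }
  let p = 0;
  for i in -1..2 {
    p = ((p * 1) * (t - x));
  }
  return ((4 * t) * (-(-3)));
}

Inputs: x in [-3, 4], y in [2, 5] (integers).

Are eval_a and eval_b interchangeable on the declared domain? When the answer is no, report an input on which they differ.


Equivalent — the differences include min/max/abs usage differs, arithmetic usage differs, constant usage differs, yet no declared input distinguishes the two.
As a probe, take x=-1, y=4: eval_a runs t := 4 | (abs(min(t, y)) < abs(x)): false | t := -4 | p := 0 | iter i=-1: | p := 0 | iter i=0: | p := 0 | iter i=1: | p := 0 | result -48; eval_b runs t := 4 | (abs(min(t, y)) < (-min((-x), (-(-x))))): false | t := -4 | p := 0 | iter i=-1: | p := 0 | iter i=0: | p := 0 | iter i=1: | p := 0 | result -48; both end at -48.
An exhaustive pass over the 32 declared inputs shows identical outputs.
verdict: equivalent


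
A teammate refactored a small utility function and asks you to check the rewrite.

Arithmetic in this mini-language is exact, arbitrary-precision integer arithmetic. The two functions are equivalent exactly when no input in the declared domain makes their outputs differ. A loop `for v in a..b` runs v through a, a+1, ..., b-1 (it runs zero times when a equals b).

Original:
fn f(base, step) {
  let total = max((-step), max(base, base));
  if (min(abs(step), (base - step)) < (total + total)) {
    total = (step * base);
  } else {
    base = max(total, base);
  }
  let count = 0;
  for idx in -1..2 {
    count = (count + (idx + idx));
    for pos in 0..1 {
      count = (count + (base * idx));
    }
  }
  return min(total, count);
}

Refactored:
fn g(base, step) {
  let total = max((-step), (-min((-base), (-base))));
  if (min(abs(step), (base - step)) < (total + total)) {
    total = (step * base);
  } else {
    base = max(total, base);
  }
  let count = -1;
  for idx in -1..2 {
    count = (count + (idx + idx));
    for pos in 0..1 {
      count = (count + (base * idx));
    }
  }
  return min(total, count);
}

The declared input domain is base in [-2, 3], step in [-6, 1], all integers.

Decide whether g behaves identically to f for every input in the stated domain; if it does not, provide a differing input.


There is a counterexample at base=-2, step=-6: 0 on one side, -1 on the other.
f: total=6, then (min(abs(step), (base - step)) < (total + total)) is true, then total=12, then count=0, then (idx=-1), then count=-2, then (pos=0), then count=0, then (idx=0), then count=0, then (pos=0), then count=0, then (idx=1), then count=2, then (pos=0), then count=0, then returns 0
g: total=6, then (min(abs(step), (base - step)) < (total + total)) is true, then total=12, then count=-1, then (idx=-1), then count=-3, then (pos=0), then count=-1, then (idx=0), then count=-1, then (pos=0), then count=-1, then (idx=1), then count=1, then (pos=0), then count=-1, then returns -1
verdict: not equivalent; witness: base=-2, step=-6


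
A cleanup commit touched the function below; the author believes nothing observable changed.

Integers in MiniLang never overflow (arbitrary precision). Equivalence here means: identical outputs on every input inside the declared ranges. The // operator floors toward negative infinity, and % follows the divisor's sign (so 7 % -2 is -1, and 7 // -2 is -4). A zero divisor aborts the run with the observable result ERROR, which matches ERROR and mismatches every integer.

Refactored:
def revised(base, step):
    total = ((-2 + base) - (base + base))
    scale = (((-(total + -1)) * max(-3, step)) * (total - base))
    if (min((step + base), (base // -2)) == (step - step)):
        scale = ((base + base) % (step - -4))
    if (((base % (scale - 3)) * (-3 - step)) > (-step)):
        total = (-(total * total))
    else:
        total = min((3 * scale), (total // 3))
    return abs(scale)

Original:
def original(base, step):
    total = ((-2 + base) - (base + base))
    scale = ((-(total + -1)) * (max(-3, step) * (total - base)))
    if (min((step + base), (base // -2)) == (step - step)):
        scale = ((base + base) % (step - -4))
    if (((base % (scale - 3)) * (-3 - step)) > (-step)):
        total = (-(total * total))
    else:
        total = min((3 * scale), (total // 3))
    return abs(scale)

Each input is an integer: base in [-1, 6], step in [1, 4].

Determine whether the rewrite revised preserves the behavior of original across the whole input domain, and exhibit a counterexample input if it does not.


Side by side, the visible changes include: same computation, different form.
One worked example (base=6, step=4) — original: total becomes -8; next scale becomes -504; next (min((step + base), (base // -2)) == (step - step)) evaluates to false; next (((base % (scale - 3)) * (-3 - step)) > (-step)) evaluates to true; next total becomes -64; next final value 504; revised: total becomes -8; next scale becomes -504; next (min((step + base), (base // -2)) == (step - step)) evaluates to false; next (((base % (scale - 3)) * (-3 - step)) > (-step)) evaluates to true; next total becomes -64; next final value 504; agreement on 504.
Checked all 32 inputs in the declared domain: the outputs agree on every one.
verdict: equivalent


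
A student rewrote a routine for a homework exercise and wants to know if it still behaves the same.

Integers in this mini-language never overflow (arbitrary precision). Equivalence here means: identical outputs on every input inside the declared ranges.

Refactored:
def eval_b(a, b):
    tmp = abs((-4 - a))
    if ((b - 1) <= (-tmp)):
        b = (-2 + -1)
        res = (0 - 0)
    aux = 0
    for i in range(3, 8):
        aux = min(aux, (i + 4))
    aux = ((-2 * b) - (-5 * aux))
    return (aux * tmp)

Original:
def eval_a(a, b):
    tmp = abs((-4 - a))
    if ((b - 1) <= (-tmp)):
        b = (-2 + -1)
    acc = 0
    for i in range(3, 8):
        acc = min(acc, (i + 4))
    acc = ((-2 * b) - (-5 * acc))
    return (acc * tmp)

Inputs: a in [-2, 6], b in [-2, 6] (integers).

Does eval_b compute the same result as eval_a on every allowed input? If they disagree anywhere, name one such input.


The two are interchangeable: statement counts differ; local variable names differ; arithmetic usage differs; constant usage differs, and every declared input agrees.
Spot check at a=4, b=6 — eval_a: tmp becomes 8; next ((b - 1) <= (-tmp)) evaluates to false; next acc becomes 0; next at i=3:; next acc becomes 0; next at i=4:; next acc becomes 0; next at i=5:; next acc becomes 0; next at i=6:; next acc becomes 0; next at i=7:; next acc becomes 0; next acc becomes -12; next final value -96. eval_b: tmp becomes 8; next ((b - 1) <= (-tmp)) evaluates to false; next aux becomes 0; next at i=3:; next aux becomes 0; next at i=4:; next aux becomes 0; next at i=5:; next aux becomes 0; next at i=6:; next aux becomes 0; next at i=7:; next aux becomes 0; next aux becomes -12; next final value -96. Both give -96.
Every one of the 81 inputs gives matching results.
verdict: equivalent


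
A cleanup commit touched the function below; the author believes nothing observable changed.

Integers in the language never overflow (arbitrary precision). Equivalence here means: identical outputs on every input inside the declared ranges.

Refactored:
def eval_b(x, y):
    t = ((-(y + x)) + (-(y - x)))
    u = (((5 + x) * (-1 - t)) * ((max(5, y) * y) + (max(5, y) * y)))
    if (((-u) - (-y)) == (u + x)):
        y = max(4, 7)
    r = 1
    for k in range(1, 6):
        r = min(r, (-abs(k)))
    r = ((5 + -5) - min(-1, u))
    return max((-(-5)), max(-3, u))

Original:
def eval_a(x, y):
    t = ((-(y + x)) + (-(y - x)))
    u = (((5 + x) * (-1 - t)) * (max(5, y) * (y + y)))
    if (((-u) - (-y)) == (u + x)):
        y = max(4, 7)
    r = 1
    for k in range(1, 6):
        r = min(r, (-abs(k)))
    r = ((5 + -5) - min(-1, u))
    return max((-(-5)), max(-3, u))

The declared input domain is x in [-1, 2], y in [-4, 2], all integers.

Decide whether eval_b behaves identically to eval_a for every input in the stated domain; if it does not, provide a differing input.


Side by side, the visible changes include: arithmetic usage differs, and min/max/abs usage differs, and constant usage differs.
Tracing x=1, y=2: eval_a: t=-4, then u=360, then (((-u) - (-y)) == (u + x)) is false, then r=1, then (k=1), then r=-1, then (k=2), then r=-2, then (k=3), then r=-3, then (k=4), then r=-4, then (k=5), then r=-5, then r=1, then returns 360 | eval_b: t=-4, then u=360, then (((-u) - (-y)) == (u + x)) is false, then r=1, then (k=1), then r=-1, then (k=2), then r=-2, then (k=3), then r=-3, then (k=4), then r=-4, then (k=5), then r=-5, then r=1, then returns 360 — matching result 360.
Across all 28 domain points the two functions coincide.
verdict: equivalent


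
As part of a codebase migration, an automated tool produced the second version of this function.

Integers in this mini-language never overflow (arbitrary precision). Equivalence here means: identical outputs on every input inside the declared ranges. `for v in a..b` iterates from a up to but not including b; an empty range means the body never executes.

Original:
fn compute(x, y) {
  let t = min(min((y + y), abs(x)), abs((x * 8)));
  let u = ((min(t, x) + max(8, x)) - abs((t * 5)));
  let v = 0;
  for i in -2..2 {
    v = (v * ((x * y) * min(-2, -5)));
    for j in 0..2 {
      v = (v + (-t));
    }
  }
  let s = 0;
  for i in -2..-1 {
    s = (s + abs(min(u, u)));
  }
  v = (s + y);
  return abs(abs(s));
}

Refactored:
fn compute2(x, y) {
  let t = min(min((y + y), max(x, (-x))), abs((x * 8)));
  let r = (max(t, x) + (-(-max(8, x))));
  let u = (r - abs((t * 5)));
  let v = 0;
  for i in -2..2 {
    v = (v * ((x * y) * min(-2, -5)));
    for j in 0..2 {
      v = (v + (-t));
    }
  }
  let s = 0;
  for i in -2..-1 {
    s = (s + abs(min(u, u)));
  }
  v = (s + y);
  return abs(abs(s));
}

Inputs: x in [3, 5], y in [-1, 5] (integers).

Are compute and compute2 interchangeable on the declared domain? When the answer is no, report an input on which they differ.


Not equivalent: x=3, y=-1 separates them (4 vs 1).
compute: t becomes -2; next u becomes -4; next v becomes 0; next at i=-2:; next v becomes 0; next at j=0:; next v becomes 2; next at j=1:; next v becomes 4; next at i=-1:; next v becomes 60; next at j=0:; next v becomes 62; next at j=1:; next v becomes 64; next at i=0:; next v becomes 960; next at j=0:; next v becomes 962; next at j=1:; next v becomes 964; next at i=1:; next v becomes 14460; next at j=0:; next v becomes 14462; next at j=1:; next v becomes 14464; next s becomes 0; next at i=-2:; next s becomes 4; next v becomes 3; next final value 4
compute2: t becomes -2; next r becomes 11; next u becomes 1; next v becomes 0; next at i=-2:; next v becomes 0; next at j=0:; next v becomes 2; next at j=1:; next v becomes 4; next at i=-1:; next v becomes 60; next at j=0:; next v becomes 62; next at j=1:; next v becomes 64; next at i=0:; next v becomes 960; next at j=0:; next v becomes 962; next at j=1:; next v becomes 964; next at i=1:; next v becomes 14460; next at j=0:; next v becomes 14462; next at j=1:; next v becomes 14464; next s becomes 0; next at i=-2:; next s becomes 1; next v becomes 0; next final value 1
verdict: not equivalent; witness: x=3, y=-1


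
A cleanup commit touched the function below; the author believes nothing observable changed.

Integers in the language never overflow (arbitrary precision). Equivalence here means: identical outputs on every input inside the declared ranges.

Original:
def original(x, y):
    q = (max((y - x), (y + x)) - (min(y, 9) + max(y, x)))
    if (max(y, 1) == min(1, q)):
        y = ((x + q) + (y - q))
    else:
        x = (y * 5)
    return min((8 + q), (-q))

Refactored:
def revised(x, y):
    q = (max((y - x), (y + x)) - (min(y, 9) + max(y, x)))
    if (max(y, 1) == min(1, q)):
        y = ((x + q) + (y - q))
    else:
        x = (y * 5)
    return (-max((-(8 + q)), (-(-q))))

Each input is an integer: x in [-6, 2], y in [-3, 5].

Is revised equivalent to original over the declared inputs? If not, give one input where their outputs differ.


Differences: min/max/abs usage differs — yet all 81 inputs agree.
verdict: equivalent


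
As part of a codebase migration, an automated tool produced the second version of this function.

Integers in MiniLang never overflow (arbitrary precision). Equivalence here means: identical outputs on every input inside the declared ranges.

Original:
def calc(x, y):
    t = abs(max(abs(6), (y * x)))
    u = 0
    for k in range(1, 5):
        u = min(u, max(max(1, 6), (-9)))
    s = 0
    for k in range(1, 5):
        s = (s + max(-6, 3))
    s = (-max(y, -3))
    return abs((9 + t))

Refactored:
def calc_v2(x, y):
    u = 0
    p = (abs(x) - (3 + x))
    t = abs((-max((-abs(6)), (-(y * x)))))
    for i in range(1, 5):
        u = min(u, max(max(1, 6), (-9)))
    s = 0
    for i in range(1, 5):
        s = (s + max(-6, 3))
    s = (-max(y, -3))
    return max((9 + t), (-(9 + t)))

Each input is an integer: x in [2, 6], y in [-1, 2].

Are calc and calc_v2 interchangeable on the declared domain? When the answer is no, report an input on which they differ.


Not equivalent: x=2, y=-1 separates them (15 vs 11).
calc: t = 6; u = 0; [k=1]; u = 0; [k=2]; u = 0; [k=3]; u = 0; [k=4]; u = 0; s = 0; [k=1]; s = 3; [k=2]; s = 6; [k=3]; s = 9; [k=4]; s = 12; s = 1; return 15
calc_v2: u = 0; p = -3; t = 2; [i=1]; u = 0; [i=2]; u = 0; [i=3]; u = 0; [i=4]; u = 0; s = 0; [i=1]; s = 3; [i=2]; s = 6; [i=3]; s = 9; [i=4]; s = 12; s = 1; return 11
verdict: not equivalent; witness: x=2, y=-1


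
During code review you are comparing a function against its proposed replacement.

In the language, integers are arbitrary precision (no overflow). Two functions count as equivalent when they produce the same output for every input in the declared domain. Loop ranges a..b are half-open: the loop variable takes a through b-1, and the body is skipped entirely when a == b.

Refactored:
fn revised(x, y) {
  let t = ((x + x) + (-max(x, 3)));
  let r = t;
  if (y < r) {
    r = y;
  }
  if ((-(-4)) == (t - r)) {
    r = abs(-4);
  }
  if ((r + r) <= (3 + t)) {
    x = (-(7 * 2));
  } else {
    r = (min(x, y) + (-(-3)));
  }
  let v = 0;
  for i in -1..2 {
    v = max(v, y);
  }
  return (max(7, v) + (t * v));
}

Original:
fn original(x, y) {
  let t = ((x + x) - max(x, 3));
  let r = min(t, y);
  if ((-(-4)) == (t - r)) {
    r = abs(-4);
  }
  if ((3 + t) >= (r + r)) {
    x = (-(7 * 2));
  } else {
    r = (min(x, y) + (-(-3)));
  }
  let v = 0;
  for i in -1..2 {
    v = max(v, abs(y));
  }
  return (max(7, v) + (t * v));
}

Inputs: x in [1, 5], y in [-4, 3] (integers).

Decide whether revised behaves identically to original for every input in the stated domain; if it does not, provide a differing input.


Run the pair on x=1, y=-4.
original: t := -1 | r := -4 | ((-(-4)) == (t - r)): false | ((3 + t) >= (r + r)): true | x := -14 | v := 0 | iter i=-1: | v := 4 | iter i=0: | v := 4 | iter i=1: | v := 4 | result 3
revised: t := -1 | r := -1 | (y < r): true | r := -4 | ((-(-4)) == (t - r)): false | ((r + r) <= (3 + t)): true | x := -14 | v := 0 | iter i=-1: | v := 0 | iter i=0: | v := 0 | iter i=1: | v := 0 | result 7
3 vs 7 — the two versions disagree here.
verdict: not equivalent; witness: x=1, y=-4


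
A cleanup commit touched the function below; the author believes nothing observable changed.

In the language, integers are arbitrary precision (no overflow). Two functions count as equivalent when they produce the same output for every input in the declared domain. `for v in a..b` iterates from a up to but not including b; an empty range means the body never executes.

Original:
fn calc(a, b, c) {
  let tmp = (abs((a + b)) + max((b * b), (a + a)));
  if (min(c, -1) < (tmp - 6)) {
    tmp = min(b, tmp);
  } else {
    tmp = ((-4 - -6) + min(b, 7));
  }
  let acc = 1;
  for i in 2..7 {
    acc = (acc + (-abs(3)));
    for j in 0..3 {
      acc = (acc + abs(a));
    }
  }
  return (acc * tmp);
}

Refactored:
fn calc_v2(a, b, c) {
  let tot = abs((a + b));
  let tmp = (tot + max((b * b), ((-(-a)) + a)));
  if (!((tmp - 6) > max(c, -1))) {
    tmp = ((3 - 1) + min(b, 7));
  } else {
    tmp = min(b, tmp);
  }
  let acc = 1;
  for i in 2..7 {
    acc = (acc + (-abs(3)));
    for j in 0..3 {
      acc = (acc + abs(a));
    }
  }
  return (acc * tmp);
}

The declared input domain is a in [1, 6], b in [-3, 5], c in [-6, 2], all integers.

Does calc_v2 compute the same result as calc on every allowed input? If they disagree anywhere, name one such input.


Run the pair on a=1, b=-2, c=-6.
calc: tmp = 5; (min(c, -1) < (tmp - 6)) -> true; tmp = -2; acc = 1; [i=2]; acc = -2; [j=0]; acc = -1; [j=1]; acc = 0; [j=2]; acc = 1; [i=3]; acc = -2; [j=0]; acc = -1; [j=1]; acc = 0; [j=2]; acc = 1; [i=4]; acc = -2; [j=0]; acc = -1; [j=1]; acc = 0; [j=2]; acc = 1; [i=5]; acc = -2; [j=0]; acc = -1; [j=1]; acc = 0; [j=2]; acc = 1; [i=6]; acc = -2; [j=0]; acc = -1; [j=1]; acc = 0; [j=2]; acc = 1; return -2
calc_v2: tot = 1; tmp = 5; (!((tmp - 6) > max(c, -1))) -> true; tmp = 0; acc = 1; [i=2]; acc = -2; [j=0]; acc = -1; [j=1]; acc = 0; [j=2]; acc = 1; [i=3]; acc = -2; [j=0]; acc = -1; [j=1]; acc = 0; [j=2]; acc = 1; [i=4]; acc = -2; [j=0]; acc = -1; [j=1]; acc = 0; [j=2]; acc = 1; [i=5]; acc = -2; [j=0]; acc = -1; [j=1]; acc = 0; [j=2]; acc = 1; [i=6]; acc = -2; [j=0]; acc = -1; [j=1]; acc = 0; [j=2]; acc = 1; return 0
-2 against 0: the behavior changed.
verdict: not equivalent; witness: a=1, b=-2, c=-6


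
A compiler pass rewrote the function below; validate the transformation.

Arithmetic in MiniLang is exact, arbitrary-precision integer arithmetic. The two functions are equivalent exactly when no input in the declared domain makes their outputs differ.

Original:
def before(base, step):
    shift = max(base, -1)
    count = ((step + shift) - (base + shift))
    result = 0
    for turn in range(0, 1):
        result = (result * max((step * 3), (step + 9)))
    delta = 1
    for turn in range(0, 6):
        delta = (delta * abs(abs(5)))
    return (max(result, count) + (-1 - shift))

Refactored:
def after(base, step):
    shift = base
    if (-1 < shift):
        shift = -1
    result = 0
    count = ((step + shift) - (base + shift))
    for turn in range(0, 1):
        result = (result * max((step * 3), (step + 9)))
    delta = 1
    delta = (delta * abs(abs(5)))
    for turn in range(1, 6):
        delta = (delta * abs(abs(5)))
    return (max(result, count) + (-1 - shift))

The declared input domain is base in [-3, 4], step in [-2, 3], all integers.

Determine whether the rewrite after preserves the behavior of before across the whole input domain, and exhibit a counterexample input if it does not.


Evaluate both at base=-3, step=-2.
before: shift = -1; count = 1; result = 0; [turn=0]; result = 0; delta = 1; [turn=0]; delta = 5; [turn=1]; delta = 25; [turn=2]; delta = 125; [turn=3]; delta = 625; [turn=4]; delta = 3125; [turn=5]; delta = 15625; return 1
after: shift = -3; (-1 < shift) -> false; result = 0; count = 1; [turn=0]; result = 0; delta = 1; delta = 5; [turn=1]; delta = 25; [turn=2]; delta = 125; [turn=3]; delta = 625; [turn=4]; delta = 3125; [turn=5]; delta = 15625; return 3
1 != 3, so the rewrite changes behavior.
verdict: not equivalent; witness: base=-3, step=-2


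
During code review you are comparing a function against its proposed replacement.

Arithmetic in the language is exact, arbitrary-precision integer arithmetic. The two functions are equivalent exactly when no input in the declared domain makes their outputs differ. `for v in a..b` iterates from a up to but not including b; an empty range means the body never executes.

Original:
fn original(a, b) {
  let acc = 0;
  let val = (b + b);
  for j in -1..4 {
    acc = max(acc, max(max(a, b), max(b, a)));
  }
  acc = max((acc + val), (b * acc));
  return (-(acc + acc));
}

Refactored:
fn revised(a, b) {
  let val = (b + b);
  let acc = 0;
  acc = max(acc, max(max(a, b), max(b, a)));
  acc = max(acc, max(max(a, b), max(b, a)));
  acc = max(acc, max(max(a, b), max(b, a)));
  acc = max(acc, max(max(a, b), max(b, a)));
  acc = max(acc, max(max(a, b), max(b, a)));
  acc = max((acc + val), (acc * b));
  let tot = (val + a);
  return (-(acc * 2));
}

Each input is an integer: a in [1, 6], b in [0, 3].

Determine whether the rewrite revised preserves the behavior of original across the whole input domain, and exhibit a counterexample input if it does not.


Side by side, the visible changes include: constant usage differs; and arithmetic usage differs; and statement counts differ; and loop structure differs; and local variable names differ; and min/max/abs usage differs.
As a probe, take a=6, b=2: original runs acc=0, then val=4, then (j=-1), then acc=6, then (j=0), then acc=6, then (j=1), then acc=6, then (j=2), then acc=6, then (j=3), then acc=6, then acc=12, then returns -24; revised runs val=4, then acc=0, then acc=6, then acc=6, then acc=6, then acc=6, then acc=6, then acc=12, then tot=10, then returns -24; both end at -24.
Checked all 24 inputs in the declared domain: the outputs agree on every one.
verdict: equivalent
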